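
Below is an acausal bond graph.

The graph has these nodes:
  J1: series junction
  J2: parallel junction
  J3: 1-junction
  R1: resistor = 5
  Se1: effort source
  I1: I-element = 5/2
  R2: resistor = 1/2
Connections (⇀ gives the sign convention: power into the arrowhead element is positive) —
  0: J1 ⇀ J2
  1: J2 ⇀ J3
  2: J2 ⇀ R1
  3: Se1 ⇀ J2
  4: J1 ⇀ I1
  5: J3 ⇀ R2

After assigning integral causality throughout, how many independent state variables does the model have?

bond 3 |J2  (Se1: effort source, stroke at far end)
bond 0 |J1  (J2 effort already set via bond 3)
bond 1 |J3  (common-e at J2 fixed by 3)
bond 2 |R1  (common-e at J2 fixed by 3)
bond 5 |R2  (only one flow-in slot at J3)
bond 4 |I1  (J1: last free bond brings flow in)

1  (I1 all integral)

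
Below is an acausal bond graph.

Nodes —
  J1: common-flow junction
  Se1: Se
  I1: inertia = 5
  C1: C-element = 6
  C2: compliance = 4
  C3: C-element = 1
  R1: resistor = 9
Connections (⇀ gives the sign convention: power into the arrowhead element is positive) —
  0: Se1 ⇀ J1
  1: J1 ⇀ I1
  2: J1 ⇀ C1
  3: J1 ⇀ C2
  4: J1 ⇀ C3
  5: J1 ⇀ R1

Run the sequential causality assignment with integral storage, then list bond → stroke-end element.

#0 →J1  (Se1 fixes effort; stroke away)
#1 →I1  (I1 integral (f out))
#2 →J1  (common-f at J1 fixed by 1)
#3 →J1  (1-jn J1 has f-setter on 1)
#4 →J1  (J1 flow already set via bond 1)
#5 →J1  (J1 flow already set via bond 1)

#0 |J1
#1 |I1
#2 |J1
#3 |J1
#4 |J1
#5 |J1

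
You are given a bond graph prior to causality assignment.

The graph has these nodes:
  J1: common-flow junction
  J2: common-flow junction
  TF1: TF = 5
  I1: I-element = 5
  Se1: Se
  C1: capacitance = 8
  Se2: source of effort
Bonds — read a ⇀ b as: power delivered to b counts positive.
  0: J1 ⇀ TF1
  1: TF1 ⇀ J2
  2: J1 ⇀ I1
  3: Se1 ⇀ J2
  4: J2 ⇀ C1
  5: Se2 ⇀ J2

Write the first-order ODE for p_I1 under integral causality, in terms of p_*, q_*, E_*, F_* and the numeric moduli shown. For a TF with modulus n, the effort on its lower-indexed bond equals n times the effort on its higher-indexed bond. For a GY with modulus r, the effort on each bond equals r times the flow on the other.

β3 stroke→J2  (source Se1 imposes e)
β5 stroke→J2  (Se2 (Se) sets effort on bond)
β2 stroke→I1  (I1: I, integral causality)
β0 stroke→J1  (1-jn J1 has f-setter on 2)
β1 stroke→TF1  (TF1: transformer flips bond 0)
β4 stroke→J2  (1-jn J2 has f-setter on 1)

dp_I1/dt = 5*E_Se1 + 5*E_Se2 - 5*q_C1/8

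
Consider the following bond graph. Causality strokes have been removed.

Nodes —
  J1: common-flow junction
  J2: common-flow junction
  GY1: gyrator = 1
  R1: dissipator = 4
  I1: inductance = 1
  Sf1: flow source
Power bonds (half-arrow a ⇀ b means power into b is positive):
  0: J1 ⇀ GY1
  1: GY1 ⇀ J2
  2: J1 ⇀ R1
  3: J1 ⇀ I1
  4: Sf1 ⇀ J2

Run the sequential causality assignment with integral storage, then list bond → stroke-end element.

β0 stroke at J1
β1 stroke at J2
β2 stroke at J1
β3 stroke at I1
β4 stroke at Sf1

bond 4 stroke→Sf1  (Sf1: flow source, stroke at near end)
bond 1 stroke→J2  (common-f at J2 fixed by 4)
bond 0 stroke→J1  (GY GY1: same side as bond 1)
bond 3 stroke→I1  (I1 outputs flow p/I1)
bond 2 stroke→J1  (J1: bond 3 brought flow, rest push out)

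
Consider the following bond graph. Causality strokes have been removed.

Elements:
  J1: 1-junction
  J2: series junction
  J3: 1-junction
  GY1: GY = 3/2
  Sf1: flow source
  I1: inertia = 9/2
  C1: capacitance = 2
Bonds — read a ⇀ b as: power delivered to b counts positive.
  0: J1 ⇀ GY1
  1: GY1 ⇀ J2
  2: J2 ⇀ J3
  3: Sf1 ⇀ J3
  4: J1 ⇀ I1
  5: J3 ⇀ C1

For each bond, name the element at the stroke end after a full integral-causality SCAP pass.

β0 stroke→J1
β1 stroke→J2
β2 stroke→J3
β3 stroke→Sf1
β4 stroke→I1
β5 stroke→J3

bond 3 stroke→Sf1  (Sf1 (Sf) sets flow on bond)
bond 2 stroke→J3  (common-f at J3 fixed by 3)
bond 5 stroke→J3  (common-f at J3 fixed by 3)
bond 1 stroke→J2  (J2: bond 2 brought flow, rest push out)
bond 0 stroke→J1  (GY1: gyrator matches bond 1)
bond 4 stroke→I1  (J1: last free bond brings flow in)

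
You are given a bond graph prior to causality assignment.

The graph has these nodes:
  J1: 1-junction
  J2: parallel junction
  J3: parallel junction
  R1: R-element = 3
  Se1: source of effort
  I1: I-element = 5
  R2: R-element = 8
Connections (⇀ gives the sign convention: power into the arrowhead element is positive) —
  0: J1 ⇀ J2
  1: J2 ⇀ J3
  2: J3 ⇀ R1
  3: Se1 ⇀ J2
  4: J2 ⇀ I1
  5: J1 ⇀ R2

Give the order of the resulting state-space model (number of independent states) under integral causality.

#3 |J2  (Se1 fixes effort; stroke away)
#0 |J1  (common-e at J2 fixed by 3)
#1 |J3  (J2 effort already set via bond 3)
#4 |I1  (common-e at J2 fixed by 3)
#2 |R1  (common-e at J3 fixed by 1)
#5 |R2  (J1 needs exactly one f-in)

1  (I1 all integral)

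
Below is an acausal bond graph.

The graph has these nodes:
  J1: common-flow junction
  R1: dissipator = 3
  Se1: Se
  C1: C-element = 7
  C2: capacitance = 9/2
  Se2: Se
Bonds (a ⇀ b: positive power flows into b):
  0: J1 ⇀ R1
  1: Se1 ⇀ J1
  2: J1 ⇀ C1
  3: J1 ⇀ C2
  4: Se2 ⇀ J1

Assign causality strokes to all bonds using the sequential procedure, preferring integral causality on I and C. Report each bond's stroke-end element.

bond 0 |R1
bond 1 |J1
bond 2 |J1
bond 3 |J1
bond 4 |J1

b1 |J1  (Se1: effort source, stroke at far end)
b4 |J1  (Se2 fixes effort; stroke away)
b2 |J1  (prefer integral on C1)
b3 |J1  (C2 integral (e out))
b0 |R1  (only one flow-in slot at J1)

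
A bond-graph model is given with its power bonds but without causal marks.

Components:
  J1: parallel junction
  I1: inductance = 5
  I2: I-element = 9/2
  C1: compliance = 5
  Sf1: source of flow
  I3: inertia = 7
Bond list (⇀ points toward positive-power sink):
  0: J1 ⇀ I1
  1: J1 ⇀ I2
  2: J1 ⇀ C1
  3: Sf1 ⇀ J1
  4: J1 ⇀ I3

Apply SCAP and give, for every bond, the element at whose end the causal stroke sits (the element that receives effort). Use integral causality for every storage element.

b3 stroke→Sf1  (source Sf1 imposes f)
b0 stroke→I1  (I1 integral (f out))
b1 stroke→I2  (I2 outputs flow p/I2)
b2 stroke→J1  (C1: C, integral causality)
b4 stroke→I3  (J1: bond 2 brought effort, rest push out)

β0 →I1
β1 →I2
β2 →J1
β3 →Sf1
β4 →I3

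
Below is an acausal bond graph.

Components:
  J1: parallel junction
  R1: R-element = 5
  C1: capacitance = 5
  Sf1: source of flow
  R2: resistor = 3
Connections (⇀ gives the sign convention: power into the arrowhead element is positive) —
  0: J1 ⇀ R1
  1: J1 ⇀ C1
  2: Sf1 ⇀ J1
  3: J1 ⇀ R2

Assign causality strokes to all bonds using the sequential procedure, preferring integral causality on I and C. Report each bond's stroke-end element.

b2 →Sf1  (Sf1 (Sf) sets flow on bond)
b1 →J1  (C1: C, integral causality)
b0 →R1  (common-e at J1 fixed by 1)
b3 →R2  (J1: bond 1 brought effort, rest push out)

bond 0 |R1
bond 1 |J1
bond 2 |Sf1
bond 3 |R2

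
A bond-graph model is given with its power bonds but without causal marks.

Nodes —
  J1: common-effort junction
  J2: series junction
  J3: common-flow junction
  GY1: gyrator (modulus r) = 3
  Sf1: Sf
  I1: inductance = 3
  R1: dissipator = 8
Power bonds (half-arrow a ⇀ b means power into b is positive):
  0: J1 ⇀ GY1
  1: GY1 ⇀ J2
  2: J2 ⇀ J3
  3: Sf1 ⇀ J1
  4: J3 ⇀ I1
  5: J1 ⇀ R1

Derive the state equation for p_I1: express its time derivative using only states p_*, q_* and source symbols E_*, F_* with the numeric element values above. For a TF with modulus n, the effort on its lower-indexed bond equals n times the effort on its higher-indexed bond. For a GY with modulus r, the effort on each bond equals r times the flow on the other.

#3 |Sf1  (Sf1: flow source, stroke at near end)
#4 |I1  (I1: I, integral causality)
#2 |J3  (J3 flow already set via bond 4)
#1 |J2  (J2: bond 2 brought flow, rest push out)
#0 |J1  (through GY1, causality inverts; strokes same side of GY1)
#5 |R1  (J1 effort already set via bond 0)

dp_I1/dt = 3*F_Sf1 - 3*p_I1/8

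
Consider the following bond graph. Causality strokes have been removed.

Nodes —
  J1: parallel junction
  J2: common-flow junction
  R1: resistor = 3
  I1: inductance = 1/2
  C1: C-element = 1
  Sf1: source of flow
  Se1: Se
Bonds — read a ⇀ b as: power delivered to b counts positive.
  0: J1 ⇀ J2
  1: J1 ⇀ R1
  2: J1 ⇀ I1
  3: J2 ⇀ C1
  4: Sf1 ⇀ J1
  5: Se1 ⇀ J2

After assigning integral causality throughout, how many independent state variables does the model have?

#4 stroke→Sf1  (Sf1: flow source, stroke at near end)
#5 stroke→J2  (source Se1 imposes e)
#2 stroke→I1  (I1: I, integral causality)
#3 stroke→J2  (C1 outputs effort q/C1)
#0 stroke→J1  (J2: last free bond brings flow in)
#1 stroke→R1  (J1: bond 0 brought effort, rest push out)

2  (C1, I1 all integral)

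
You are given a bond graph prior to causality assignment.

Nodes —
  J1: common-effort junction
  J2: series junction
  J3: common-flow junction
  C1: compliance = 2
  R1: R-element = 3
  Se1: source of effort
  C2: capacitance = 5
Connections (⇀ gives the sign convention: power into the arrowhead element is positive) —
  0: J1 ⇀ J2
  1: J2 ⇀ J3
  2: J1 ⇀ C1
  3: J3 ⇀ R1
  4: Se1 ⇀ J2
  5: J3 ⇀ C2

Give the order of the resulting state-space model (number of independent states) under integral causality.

2  (C1, C2 all integral)

β4 |J2  (Se1: effort source, stroke at far end)
β2 |J1  (C1: C, integral causality)
β0 |J2  (0-jn J1 has e-setter on 2)
β1 |J3  (only one flow-in slot at J2)
β5 |J3  (prefer integral on C2)
β3 |R1  (J3 needs exactly one f-in)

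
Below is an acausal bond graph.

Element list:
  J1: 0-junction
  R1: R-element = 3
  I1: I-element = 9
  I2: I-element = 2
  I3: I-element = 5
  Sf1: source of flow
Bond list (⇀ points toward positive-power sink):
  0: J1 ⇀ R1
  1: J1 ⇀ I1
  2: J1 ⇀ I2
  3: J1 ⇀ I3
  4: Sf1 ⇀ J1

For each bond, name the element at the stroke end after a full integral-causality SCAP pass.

β4 stroke at Sf1  (Sf1 fixes flow; stroke at Sf1)
β1 stroke at I1  (I1 outputs flow p/I1)
β2 stroke at I2  (I2 outputs flow p/I2)
β3 stroke at I3  (prefer integral on I3)
β0 stroke at J1  (J1: last free bond brings effort in)

bond 0 |J1
bond 1 |I1
bond 2 |I2
bond 3 |I3
bond 4 |Sf1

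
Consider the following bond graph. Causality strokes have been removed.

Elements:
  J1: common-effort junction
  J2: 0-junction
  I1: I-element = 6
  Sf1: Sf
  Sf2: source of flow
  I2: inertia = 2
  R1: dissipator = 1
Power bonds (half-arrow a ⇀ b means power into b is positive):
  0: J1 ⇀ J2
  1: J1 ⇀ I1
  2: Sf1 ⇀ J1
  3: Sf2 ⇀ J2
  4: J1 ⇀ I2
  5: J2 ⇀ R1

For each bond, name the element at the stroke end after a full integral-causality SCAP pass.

bond 2 |Sf1  (Sf1 fixes flow; stroke at Sf1)
bond 3 |Sf2  (Sf2 (Sf) sets flow on bond)
bond 1 |I1  (I1: I, integral causality)
bond 4 |I2  (prefer integral on I2)
bond 0 |J1  (closing 0-jn rule on J1)
bond 5 |J2  (closing 0-jn rule on J2)

bond 0 |J1
bond 1 |I1
bond 2 |Sf1
bond 3 |Sf2
bond 4 |I2
bond 5 |J2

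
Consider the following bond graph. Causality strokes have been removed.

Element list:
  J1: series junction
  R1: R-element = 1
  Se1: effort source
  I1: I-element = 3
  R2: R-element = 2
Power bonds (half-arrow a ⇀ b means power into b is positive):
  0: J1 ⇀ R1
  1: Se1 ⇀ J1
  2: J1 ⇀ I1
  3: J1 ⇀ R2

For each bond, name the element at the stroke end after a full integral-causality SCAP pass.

b0 stroke→J1
b1 stroke→J1
b2 stroke→I1
b3 stroke→J1

b1 stroke at J1  (Se1 (Se) sets effort on bond)
b2 stroke at I1  (I1 integral (f out))
b0 stroke at J1  (1-jn J1 has f-setter on 2)
b3 stroke at J1  (common-f at J1 fixed by 2)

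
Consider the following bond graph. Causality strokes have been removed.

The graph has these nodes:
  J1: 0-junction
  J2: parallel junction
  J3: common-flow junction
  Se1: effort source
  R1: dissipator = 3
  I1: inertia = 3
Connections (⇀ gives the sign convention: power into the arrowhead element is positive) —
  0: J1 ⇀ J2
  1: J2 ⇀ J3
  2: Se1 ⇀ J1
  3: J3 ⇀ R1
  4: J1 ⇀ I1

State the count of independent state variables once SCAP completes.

1  (I1 all integral)

#2 stroke at J1  (Se1 fixes effort; stroke away)
#0 stroke at J2  (common-e at J1 fixed by 2)
#4 stroke at I1  (J1: bond 2 brought effort, rest push out)
#1 stroke at J3  (J2: bond 0 brought effort, rest push out)
#3 stroke at R1  (only one flow-in slot at J3)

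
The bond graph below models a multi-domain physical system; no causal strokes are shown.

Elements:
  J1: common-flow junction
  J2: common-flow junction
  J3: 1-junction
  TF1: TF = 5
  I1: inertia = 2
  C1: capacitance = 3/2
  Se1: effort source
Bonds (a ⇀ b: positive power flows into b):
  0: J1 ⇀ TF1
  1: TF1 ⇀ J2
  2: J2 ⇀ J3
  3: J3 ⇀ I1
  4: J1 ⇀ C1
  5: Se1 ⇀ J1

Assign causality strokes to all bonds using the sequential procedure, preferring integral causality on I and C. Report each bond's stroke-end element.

b5 |J1  (Se1 fixes effort; stroke away)
b3 |I1  (I1: I, integral causality)
b2 |J3  (1-jn J3 has f-setter on 3)
b1 |J2  (common-f at J2 fixed by 2)
b0 |TF1  (TF1: transformer flips bond 1)
b4 |J1  (J1: bond 0 brought flow, rest push out)

#0 stroke at TF1
#1 stroke at J2
#2 stroke at J3
#3 stroke at I1
#4 stroke at J1
#5 stroke at J1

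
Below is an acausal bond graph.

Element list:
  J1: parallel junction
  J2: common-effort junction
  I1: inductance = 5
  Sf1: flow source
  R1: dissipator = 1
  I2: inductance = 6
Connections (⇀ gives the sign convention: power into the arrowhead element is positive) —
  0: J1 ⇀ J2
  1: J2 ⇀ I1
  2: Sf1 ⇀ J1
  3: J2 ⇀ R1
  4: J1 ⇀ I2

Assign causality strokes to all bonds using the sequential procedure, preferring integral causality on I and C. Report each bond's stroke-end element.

bond 2 stroke at Sf1  (source Sf1 imposes f)
bond 1 stroke at I1  (I1 integral (f out))
bond 4 stroke at I2  (prefer integral on I2)
bond 0 stroke at J1  (only one effort-in slot at J1)
bond 3 stroke at J2  (only one effort-in slot at J2)

b0 →J1
b1 →I1
b2 →Sf1
b3 →J2
b4 →I2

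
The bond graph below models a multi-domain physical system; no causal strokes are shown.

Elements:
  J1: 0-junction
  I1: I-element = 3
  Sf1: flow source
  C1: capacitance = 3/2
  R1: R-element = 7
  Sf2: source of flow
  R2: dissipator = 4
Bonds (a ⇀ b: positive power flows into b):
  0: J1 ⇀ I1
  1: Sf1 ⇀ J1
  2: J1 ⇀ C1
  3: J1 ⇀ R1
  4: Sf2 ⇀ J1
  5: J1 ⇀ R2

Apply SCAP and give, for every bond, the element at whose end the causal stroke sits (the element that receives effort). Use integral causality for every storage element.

#0 stroke at I1
#1 stroke at Sf1
#2 stroke at J1
#3 stroke at R1
#4 stroke at Sf2
#5 stroke at R2

b1 stroke→Sf1  (Sf1 (Sf) sets flow on bond)
b4 stroke→Sf2  (Sf2: flow source, stroke at near end)
b0 stroke→I1  (prefer integral on I1)
b2 stroke→J1  (C1 outputs effort q/C1)
b3 stroke→R1  (J1: bond 2 brought effort, rest push out)
b5 stroke→R2  (0-jn J1 has e-setter on 2)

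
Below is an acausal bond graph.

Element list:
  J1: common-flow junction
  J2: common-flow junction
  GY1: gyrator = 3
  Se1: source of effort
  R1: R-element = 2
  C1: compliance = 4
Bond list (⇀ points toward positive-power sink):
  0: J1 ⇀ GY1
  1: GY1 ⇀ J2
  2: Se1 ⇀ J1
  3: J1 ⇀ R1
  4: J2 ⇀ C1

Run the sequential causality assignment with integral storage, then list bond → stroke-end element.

bond 0 stroke→GY1
bond 1 stroke→GY1
bond 2 stroke→J1
bond 3 stroke→J1
bond 4 stroke→J2

#2 stroke at J1  (Se1 fixes effort; stroke away)
#4 stroke at J2  (C1 integral (e out))
#1 stroke at GY1  (J2: last free bond brings flow in)
#0 stroke at GY1  (GY1: gyrator matches bond 1)
#3 stroke at J1  (common-f at J1 fixed by 0)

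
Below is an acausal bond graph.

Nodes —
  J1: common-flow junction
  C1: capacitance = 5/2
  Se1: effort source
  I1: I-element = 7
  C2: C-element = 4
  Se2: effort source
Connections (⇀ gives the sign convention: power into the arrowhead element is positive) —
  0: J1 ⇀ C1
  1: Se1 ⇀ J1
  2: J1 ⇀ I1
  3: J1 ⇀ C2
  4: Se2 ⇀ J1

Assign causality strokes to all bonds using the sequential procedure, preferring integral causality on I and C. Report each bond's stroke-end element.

bond 0 stroke at J1
bond 1 stroke at J1
bond 2 stroke at I1
bond 3 stroke at J1
bond 4 stroke at J1

β1 →J1  (source Se1 imposes e)
β4 →J1  (source Se2 imposes e)
β0 →J1  (C1 outputs effort q/C1)
β2 →I1  (prefer integral on I1)
β3 →J1  (1-jn J1 has f-setter on 2)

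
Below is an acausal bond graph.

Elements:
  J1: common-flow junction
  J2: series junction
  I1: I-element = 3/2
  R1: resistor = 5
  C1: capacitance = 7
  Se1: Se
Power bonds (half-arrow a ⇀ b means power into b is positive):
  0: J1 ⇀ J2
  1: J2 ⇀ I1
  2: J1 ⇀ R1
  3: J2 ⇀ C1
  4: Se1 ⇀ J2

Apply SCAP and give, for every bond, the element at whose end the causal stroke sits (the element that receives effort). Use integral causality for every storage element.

bond 0 stroke→J2
bond 1 stroke→I1
bond 2 stroke→J1
bond 3 stroke→J2
bond 4 stroke→J2

bond 4 stroke at J2  (Se1: effort source, stroke at far end)
bond 1 stroke at I1  (I1 outputs flow p/I1)
bond 0 stroke at J2  (J2: bond 1 brought flow, rest push out)
bond 3 stroke at J2  (1-jn J2 has f-setter on 1)
bond 2 stroke at J1  (J1 flow already set via bond 0)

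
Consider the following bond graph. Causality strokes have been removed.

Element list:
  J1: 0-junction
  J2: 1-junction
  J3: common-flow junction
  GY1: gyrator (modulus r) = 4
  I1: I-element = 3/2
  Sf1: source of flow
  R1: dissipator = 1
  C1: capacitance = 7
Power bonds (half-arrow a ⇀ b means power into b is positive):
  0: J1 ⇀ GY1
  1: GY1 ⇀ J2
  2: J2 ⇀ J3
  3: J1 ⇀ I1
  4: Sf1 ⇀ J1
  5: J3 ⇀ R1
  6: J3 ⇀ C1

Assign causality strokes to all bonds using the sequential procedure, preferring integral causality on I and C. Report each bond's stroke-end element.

bond 4 →Sf1  (Sf1: flow source, stroke at near end)
bond 3 →I1  (I1: I, integral causality)
bond 0 →J1  (only one effort-in slot at J1)
bond 1 →J2  (GY1: gyrator matches bond 0)
bond 2 →J3  (only one flow-in slot at J2)
bond 6 →J3  (C1 integral (e out))
bond 5 →R1  (J3 needs exactly one f-in)

β0 →J1
β1 →J2
β2 →J3
β3 →I1
β4 →Sf1
β5 →R1
β6 →J3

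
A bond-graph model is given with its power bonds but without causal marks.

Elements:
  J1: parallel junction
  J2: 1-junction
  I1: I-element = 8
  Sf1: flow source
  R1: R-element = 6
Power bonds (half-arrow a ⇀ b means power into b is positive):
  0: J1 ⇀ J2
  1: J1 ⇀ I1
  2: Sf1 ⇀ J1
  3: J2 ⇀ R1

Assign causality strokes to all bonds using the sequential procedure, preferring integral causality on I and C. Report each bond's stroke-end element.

#2 |Sf1  (Sf1 (Sf) sets flow on bond)
#1 |I1  (I1: I, integral causality)
#0 |J1  (J1: last free bond brings effort in)
#3 |J2  (J2: bond 0 brought flow, rest push out)

β0 stroke at J1
β1 stroke at I1
β2 stroke at Sf1
β3 stroke at J2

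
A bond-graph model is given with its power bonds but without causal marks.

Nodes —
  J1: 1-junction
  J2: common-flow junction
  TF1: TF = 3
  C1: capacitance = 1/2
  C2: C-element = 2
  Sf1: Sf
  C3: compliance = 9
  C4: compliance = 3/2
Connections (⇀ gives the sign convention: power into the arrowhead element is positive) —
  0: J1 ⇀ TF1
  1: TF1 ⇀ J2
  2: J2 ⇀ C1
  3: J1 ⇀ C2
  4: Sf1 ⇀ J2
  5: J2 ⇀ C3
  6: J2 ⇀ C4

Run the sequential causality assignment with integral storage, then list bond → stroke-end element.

β4 stroke→Sf1  (source Sf1 imposes f)
β1 stroke→J2  (J2 flow already set via bond 4)
β2 stroke→J2  (common-f at J2 fixed by 4)
β5 stroke→J2  (common-f at J2 fixed by 4)
β6 stroke→J2  (common-f at J2 fixed by 4)
β0 stroke→TF1  (TF1 one-in-one-out from 1)
β3 stroke→J1  (J1: bond 0 brought flow, rest push out)

β0 →TF1
β1 →J2
β2 →J2
β3 →J1
β4 →Sf1
β5 →J2
β6 →J2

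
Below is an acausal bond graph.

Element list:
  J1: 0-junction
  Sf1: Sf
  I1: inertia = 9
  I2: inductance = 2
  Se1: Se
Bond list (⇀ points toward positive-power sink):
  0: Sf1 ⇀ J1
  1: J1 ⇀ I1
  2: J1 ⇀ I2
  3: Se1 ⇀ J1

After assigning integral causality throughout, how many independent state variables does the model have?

#0 stroke at Sf1  (Sf1: flow source, stroke at near end)
#3 stroke at J1  (Se1 (Se) sets effort on bond)
#1 stroke at I1  (J1 effort already set via bond 3)
#2 stroke at I2  (common-e at J1 fixed by 3)

2  (I1, I2 all integral)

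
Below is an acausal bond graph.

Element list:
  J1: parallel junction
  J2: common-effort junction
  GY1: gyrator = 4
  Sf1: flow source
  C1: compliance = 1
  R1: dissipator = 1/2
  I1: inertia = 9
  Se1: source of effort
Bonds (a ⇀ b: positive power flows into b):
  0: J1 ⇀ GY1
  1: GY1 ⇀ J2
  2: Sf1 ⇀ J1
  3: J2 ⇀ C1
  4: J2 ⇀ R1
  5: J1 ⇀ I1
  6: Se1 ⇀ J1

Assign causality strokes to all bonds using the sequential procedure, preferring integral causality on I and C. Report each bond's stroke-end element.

b0 stroke→GY1
b1 stroke→GY1
b2 stroke→Sf1
b3 stroke→J2
b4 stroke→R1
b5 stroke→I1
b6 stroke→J1

β2 stroke→Sf1  (Sf1 fixes flow; stroke at Sf1)
β6 stroke→J1  (Se1 fixes effort; stroke away)
β0 stroke→GY1  (J1 effort already set via bond 6)
β5 stroke→I1  (0-jn J1 has e-setter on 6)
β1 stroke→GY1  (through GY1, causality inverts; strokes same side of GY1)
β3 stroke→J2  (prefer integral on C1)
β4 stroke→R1  (common-e at J2 fixed by 3)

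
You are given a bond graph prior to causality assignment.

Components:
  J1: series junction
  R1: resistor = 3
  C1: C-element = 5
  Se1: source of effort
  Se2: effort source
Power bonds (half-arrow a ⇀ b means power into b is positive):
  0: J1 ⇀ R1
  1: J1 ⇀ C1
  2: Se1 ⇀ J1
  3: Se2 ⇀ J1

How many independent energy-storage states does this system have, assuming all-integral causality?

1  (C1 all integral)

#2 stroke at J1  (source Se1 imposes e)
#3 stroke at J1  (Se2 (Se) sets effort on bond)
#1 stroke at J1  (C1: C, integral causality)
#0 stroke at R1  (closing 1-jn rule on J1)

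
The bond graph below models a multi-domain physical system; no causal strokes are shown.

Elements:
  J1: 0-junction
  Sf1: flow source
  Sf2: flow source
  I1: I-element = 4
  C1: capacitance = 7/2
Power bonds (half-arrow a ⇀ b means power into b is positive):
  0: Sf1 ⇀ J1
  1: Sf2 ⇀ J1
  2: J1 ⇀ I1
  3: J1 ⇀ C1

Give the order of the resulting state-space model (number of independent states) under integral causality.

2  (C1, I1 all integral)

#0 →Sf1  (Sf1 (Sf) sets flow on bond)
#1 →Sf2  (Sf2 fixes flow; stroke at Sf2)
#2 →I1  (I1: I, integral causality)
#3 →J1  (closing 0-jn rule on J1)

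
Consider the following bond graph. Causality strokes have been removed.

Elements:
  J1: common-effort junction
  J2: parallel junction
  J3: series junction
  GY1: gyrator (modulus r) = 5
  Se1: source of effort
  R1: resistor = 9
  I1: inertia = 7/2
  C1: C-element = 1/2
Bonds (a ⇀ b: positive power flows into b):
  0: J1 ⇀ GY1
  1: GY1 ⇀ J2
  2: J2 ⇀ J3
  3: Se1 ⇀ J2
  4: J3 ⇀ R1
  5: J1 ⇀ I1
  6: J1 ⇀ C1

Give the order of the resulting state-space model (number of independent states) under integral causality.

b3 stroke at J2  (Se1: effort source, stroke at far end)
b1 stroke at GY1  (0-jn J2 has e-setter on 3)
b2 stroke at J3  (J2 effort already set via bond 3)
b4 stroke at R1  (J3 needs exactly one f-in)
b0 stroke at GY1  (GY1 both-in/both-out from 1)
b5 stroke at I1  (I1 outputs flow p/I1)
b6 stroke at J1  (J1: last free bond brings effort in)

2  (C1, I1 all integral)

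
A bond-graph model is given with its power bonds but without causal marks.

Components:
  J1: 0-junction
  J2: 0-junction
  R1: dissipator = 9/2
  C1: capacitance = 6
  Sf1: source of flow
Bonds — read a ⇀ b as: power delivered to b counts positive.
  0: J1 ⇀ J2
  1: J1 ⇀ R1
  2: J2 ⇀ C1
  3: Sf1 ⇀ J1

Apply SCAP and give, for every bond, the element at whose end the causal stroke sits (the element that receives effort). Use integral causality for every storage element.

bond 3 stroke at Sf1  (Sf1 fixes flow; stroke at Sf1)
bond 2 stroke at J2  (C1: C, integral causality)
bond 0 stroke at J1  (J2 effort already set via bond 2)
bond 1 stroke at R1  (J1: bond 0 brought effort, rest push out)

#0 stroke at J1
#1 stroke at R1
#2 stroke at J2
#3 stroke at Sf1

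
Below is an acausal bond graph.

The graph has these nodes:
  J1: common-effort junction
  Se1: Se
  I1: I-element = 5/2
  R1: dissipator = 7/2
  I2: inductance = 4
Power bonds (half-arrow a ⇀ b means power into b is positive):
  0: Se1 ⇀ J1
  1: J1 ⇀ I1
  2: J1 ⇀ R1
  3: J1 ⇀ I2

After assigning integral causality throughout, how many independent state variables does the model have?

β0 →J1  (Se1: effort source, stroke at far end)
β1 →I1  (J1: bond 0 brought effort, rest push out)
β2 →R1  (0-jn J1 has e-setter on 0)
β3 →I2  (common-e at J1 fixed by 0)

2  (I1, I2 all integral)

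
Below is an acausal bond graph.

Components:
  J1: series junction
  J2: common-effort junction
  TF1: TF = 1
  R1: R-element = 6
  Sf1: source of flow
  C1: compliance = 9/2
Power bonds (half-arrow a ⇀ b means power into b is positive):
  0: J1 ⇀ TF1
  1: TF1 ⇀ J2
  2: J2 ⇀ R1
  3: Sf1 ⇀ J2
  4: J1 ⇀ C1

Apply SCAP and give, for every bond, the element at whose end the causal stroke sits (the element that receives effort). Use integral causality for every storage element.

β3 |Sf1  (source Sf1 imposes f)
β4 |J1  (C1: C, integral causality)
β0 |TF1  (closing 1-jn rule on J1)
β1 |J2  (TF TF1: opposite of bond 0)
β2 |R1  (common-e at J2 fixed by 1)

bond 0 stroke→TF1
bond 1 stroke→J2
bond 2 stroke→R1
bond 3 stroke→Sf1
bond 4 stroke→J1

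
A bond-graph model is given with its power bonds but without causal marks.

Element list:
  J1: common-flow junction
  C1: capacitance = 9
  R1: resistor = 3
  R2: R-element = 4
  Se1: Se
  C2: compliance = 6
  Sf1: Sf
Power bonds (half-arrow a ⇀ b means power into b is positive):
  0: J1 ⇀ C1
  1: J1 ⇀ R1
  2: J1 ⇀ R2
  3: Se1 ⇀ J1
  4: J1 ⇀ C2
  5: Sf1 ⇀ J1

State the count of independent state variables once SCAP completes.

2  (C1, C2 all integral)

b3 |J1  (Se1: effort source, stroke at far end)
b5 |Sf1  (Sf1 (Sf) sets flow on bond)
b0 |J1  (common-f at J1 fixed by 5)
b1 |J1  (1-jn J1 has f-setter on 5)
b2 |J1  (1-jn J1 has f-setter on 5)
b4 |J1  (1-jn J1 has f-setter on 5)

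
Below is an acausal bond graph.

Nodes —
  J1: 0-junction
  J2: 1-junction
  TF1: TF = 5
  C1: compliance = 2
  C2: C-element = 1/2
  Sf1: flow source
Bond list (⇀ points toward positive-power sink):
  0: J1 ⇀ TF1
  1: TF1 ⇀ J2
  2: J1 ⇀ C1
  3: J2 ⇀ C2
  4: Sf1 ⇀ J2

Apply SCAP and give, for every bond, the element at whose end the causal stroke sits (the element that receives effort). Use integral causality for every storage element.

#0 |TF1
#1 |J2
#2 |J1
#3 |J2
#4 |Sf1

β4 →Sf1  (source Sf1 imposes f)
β1 →J2  (J2 flow already set via bond 4)
β3 →J2  (1-jn J2 has f-setter on 4)
β0 →TF1  (through TF1, causality passes straight; one stroke at TF1)
β2 →J1  (closing 0-jn rule on J1)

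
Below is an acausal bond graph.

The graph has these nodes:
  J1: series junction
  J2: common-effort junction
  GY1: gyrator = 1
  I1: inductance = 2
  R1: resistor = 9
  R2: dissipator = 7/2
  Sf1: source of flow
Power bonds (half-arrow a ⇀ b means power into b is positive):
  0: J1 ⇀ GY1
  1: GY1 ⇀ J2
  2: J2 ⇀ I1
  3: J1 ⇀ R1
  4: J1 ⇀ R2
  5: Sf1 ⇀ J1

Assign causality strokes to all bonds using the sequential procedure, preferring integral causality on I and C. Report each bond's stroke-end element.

bond 0 |J1
bond 1 |J2
bond 2 |I1
bond 3 |J1
bond 4 |J1
bond 5 |Sf1

bond 5 |Sf1  (Sf1 (Sf) sets flow on bond)
bond 0 |J1  (J1 flow already set via bond 5)
bond 3 |J1  (1-jn J1 has f-setter on 5)
bond 4 |J1  (common-f at J1 fixed by 5)
bond 1 |J2  (GY1 both-in/both-out from 0)
bond 2 |I1  (common-e at J2 fixed by 1)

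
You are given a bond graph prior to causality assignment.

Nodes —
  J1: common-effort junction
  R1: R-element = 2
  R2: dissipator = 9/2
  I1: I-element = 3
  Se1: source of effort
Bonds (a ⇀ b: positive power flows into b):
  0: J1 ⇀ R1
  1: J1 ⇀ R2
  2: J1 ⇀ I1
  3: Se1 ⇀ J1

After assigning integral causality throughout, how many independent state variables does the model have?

1  (I1 all integral)

#3 →J1  (Se1 fixes effort; stroke away)
#0 →R1  (common-e at J1 fixed by 3)
#1 →R2  (J1 effort already set via bond 3)
#2 →I1  (J1 effort already set via bond 3)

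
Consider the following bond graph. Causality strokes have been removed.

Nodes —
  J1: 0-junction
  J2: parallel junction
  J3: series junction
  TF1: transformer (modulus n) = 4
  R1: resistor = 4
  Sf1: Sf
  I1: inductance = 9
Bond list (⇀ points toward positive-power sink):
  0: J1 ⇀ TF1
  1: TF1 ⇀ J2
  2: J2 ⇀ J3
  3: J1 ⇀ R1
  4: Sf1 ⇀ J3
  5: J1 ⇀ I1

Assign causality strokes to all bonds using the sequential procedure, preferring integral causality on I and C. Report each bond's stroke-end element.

β0 stroke→TF1
β1 stroke→J2
β2 stroke→J3
β3 stroke→J1
β4 stroke→Sf1
β5 stroke→I1

#4 →Sf1  (Sf1: flow source, stroke at near end)
#2 →J3  (1-jn J3 has f-setter on 4)
#1 →J2  (only one effort-in slot at J2)
#0 →TF1  (TF1 one-in-one-out from 1)
#5 →I1  (I1 integral (f out))
#3 →J1  (J1: last free bond brings effort in)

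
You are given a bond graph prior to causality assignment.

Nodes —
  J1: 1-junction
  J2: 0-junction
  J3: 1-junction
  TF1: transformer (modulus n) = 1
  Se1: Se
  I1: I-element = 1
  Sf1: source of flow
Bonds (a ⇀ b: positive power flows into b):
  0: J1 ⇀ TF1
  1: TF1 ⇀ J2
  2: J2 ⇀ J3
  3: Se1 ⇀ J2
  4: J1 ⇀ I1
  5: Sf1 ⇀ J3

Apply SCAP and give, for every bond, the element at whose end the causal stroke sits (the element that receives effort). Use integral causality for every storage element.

#0 stroke→J1
#1 stroke→TF1
#2 stroke→J3
#3 stroke→J2
#4 stroke→I1
#5 stroke→Sf1

β3 →J2  (source Se1 imposes e)
β5 →Sf1  (Sf1 (Sf) sets flow on bond)
β1 →TF1  (J2: bond 3 brought effort, rest push out)
β2 →J3  (common-e at J2 fixed by 3)
β0 →J1  (TF TF1: opposite of bond 1)
β4 →I1  (closing 1-jn rule on J1)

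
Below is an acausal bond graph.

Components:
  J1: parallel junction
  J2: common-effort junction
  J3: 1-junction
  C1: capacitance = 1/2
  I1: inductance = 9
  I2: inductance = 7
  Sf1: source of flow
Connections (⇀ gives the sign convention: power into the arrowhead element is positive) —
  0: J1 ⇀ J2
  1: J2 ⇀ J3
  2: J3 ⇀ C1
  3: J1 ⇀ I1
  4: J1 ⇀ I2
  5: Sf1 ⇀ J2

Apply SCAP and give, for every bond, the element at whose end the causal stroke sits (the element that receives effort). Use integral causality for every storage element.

bond 0 |J1
bond 1 |J2
bond 2 |J3
bond 3 |I1
bond 4 |I2
bond 5 |Sf1

β5 stroke at Sf1  (source Sf1 imposes f)
β2 stroke at J3  (C1: C, integral causality)
β1 stroke at J2  (J3 needs exactly one f-in)
β0 stroke at J1  (common-e at J2 fixed by 1)
β3 stroke at I1  (0-jn J1 has e-setter on 0)
β4 stroke at I2  (J1 effort already set via bond 0)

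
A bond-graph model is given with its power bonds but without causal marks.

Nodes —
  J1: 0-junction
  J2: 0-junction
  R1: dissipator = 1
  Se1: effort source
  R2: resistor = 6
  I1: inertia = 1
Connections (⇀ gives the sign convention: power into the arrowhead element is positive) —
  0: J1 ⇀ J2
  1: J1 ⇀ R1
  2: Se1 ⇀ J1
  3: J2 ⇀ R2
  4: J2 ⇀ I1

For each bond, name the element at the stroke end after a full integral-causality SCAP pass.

#0 stroke at J2
#1 stroke at R1
#2 stroke at J1
#3 stroke at R2
#4 stroke at I1

β2 |J1  (Se1 fixes effort; stroke away)
β0 |J2  (J1: bond 2 brought effort, rest push out)
β1 |R1  (common-e at J1 fixed by 2)
β3 |R2  (J2 effort already set via bond 0)
β4 |I1  (common-e at J2 fixed by 0)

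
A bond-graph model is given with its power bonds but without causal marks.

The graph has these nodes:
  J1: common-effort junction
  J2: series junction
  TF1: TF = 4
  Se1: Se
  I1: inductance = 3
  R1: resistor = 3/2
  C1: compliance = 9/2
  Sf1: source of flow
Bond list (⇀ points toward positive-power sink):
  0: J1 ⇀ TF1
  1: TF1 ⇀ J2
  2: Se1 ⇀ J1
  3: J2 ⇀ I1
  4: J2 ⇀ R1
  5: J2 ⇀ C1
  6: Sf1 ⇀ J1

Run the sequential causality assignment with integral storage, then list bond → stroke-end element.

β0 |TF1
β1 |J2
β2 |J1
β3 |I1
β4 |J2
β5 |J2
β6 |Sf1

b2 |J1  (source Se1 imposes e)
b6 |Sf1  (Sf1: flow source, stroke at near end)
b0 |TF1  (0-jn J1 has e-setter on 2)
b1 |J2  (TF TF1: opposite of bond 0)
b3 |I1  (prefer integral on I1)
b4 |J2  (J2: bond 3 brought flow, rest push out)
b5 |J2  (J2 flow already set via bond 3)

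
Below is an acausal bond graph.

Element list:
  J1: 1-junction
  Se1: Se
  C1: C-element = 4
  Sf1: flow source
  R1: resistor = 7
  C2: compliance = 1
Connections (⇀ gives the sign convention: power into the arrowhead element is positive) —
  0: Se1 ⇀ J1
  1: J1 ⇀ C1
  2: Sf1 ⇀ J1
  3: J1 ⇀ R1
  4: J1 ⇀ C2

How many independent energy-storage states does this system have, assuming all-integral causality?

#0 →J1  (Se1: effort source, stroke at far end)
#2 →Sf1  (Sf1 fixes flow; stroke at Sf1)
#1 →J1  (J1: bond 2 brought flow, rest push out)
#3 →J1  (common-f at J1 fixed by 2)
#4 →J1  (1-jn J1 has f-setter on 2)

2  (C1, C2 all integral)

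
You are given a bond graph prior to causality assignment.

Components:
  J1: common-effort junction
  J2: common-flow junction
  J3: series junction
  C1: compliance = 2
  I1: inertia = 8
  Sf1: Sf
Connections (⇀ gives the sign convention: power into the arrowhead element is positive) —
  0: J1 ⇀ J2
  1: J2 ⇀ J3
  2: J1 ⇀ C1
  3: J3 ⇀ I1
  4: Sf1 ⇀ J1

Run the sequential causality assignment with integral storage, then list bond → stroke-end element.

bond 0 |J2
bond 1 |J3
bond 2 |J1
bond 3 |I1
bond 4 |Sf1

#4 stroke at Sf1  (Sf1 fixes flow; stroke at Sf1)
#2 stroke at J1  (C1: C, integral causality)
#0 stroke at J2  (J1 effort already set via bond 2)
#1 stroke at J3  (J2 needs exactly one f-in)
#3 stroke at I1  (only one flow-in slot at J3)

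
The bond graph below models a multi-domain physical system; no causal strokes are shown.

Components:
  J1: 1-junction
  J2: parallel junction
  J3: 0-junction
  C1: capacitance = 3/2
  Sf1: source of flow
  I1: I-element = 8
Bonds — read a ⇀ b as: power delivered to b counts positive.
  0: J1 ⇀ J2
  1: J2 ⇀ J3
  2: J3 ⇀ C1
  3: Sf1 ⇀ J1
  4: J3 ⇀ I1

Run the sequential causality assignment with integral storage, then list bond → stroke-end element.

#0 →J1
#1 →J2
#2 →J3
#3 →Sf1
#4 →I1

#3 →Sf1  (Sf1 fixes flow; stroke at Sf1)
#0 →J1  (J1: bond 3 brought flow, rest push out)
#1 →J2  (only one effort-in slot at J2)
#2 →J3  (C1 outputs effort q/C1)
#4 →I1  (0-jn J3 has e-setter on 2)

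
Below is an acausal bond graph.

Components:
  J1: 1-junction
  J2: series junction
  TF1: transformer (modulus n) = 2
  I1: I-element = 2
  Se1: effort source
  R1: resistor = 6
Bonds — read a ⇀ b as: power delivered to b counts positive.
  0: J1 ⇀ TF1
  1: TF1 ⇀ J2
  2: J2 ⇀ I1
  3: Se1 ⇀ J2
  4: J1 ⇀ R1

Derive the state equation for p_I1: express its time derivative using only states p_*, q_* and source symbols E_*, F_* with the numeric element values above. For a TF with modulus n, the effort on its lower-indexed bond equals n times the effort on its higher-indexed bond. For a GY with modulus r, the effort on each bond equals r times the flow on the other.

#3 stroke→J2  (Se1: effort source, stroke at far end)
#2 stroke→I1  (I1: I, integral causality)
#1 stroke→J2  (1-jn J2 has f-setter on 2)
#0 stroke→TF1  (through TF1, causality passes straight; one stroke at TF1)
#4 stroke→J1  (J1: bond 0 brought flow, rest push out)

dp_I1/dt = E_Se1 - 3*p_I1/4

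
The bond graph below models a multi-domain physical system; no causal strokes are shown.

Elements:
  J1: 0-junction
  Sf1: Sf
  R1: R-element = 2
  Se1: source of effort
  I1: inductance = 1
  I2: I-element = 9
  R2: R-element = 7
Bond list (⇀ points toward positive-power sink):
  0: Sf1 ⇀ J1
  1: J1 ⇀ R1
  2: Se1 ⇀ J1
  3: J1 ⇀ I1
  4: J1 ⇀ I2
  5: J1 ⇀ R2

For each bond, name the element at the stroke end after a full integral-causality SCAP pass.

b0 |Sf1  (source Sf1 imposes f)
b2 |J1  (Se1 fixes effort; stroke away)
b1 |R1  (J1 effort already set via bond 2)
b3 |I1  (J1: bond 2 brought effort, rest push out)
b4 |I2  (J1: bond 2 brought effort, rest push out)
b5 |R2  (0-jn J1 has e-setter on 2)

bond 0 stroke at Sf1
bond 1 stroke at R1
bond 2 stroke at J1
bond 3 stroke at I1
bond 4 stroke at I2
bond 5 stroke at R2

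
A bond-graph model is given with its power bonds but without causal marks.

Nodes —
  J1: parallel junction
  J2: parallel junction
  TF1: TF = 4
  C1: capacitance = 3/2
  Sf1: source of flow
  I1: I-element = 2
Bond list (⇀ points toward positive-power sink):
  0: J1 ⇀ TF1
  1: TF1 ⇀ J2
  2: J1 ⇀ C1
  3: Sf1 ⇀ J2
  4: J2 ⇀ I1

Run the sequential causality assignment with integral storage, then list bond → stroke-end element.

β3 stroke at Sf1  (Sf1 fixes flow; stroke at Sf1)
β2 stroke at J1  (C1 integral (e out))
β0 stroke at TF1  (0-jn J1 has e-setter on 2)
β1 stroke at J2  (TF1: transformer flips bond 0)
β4 stroke at I1  (common-e at J2 fixed by 1)

bond 0 stroke→TF1
bond 1 stroke→J2
bond 2 stroke→J1
bond 3 stroke→Sf1
bond 4 stroke→I1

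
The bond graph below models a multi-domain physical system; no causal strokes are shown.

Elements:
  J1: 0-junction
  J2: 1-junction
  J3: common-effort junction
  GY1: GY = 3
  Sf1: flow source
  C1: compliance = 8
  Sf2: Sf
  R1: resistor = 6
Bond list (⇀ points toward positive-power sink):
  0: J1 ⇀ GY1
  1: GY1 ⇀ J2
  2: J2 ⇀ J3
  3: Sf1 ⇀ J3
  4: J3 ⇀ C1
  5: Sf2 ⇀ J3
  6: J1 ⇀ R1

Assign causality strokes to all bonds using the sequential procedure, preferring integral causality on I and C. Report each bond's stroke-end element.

bond 3 →Sf1  (Sf1: flow source, stroke at near end)
bond 5 →Sf2  (source Sf2 imposes f)
bond 4 →J3  (C1 integral (e out))
bond 2 →J2  (common-e at J3 fixed by 4)
bond 1 →GY1  (J2: last free bond brings flow in)
bond 0 →GY1  (GY1: gyrator matches bond 1)
bond 6 →J1  (closing 0-jn rule on J1)

b0 stroke at GY1
b1 stroke at GY1
b2 stroke at J2
b3 stroke at Sf1
b4 stroke at J3
b5 stroke at Sf2
b6 stroke at J1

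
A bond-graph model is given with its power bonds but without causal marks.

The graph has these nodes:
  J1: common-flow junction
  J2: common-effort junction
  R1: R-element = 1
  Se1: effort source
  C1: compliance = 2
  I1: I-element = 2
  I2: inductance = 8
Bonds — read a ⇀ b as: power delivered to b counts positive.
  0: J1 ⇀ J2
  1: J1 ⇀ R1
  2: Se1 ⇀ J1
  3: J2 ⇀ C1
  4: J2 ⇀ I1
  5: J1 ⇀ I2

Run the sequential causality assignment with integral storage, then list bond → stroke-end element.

#0 →J1
#1 →J1
#2 →J1
#3 →J2
#4 →I1
#5 →I2

b2 stroke→J1  (Se1: effort source, stroke at far end)
b3 stroke→J2  (C1 outputs effort q/C1)
b0 stroke→J1  (0-jn J2 has e-setter on 3)
b4 stroke→I1  (J2 effort already set via bond 3)
b5 stroke→I2  (I2: I, integral causality)
b1 stroke→J1  (common-f at J1 fixed by 5)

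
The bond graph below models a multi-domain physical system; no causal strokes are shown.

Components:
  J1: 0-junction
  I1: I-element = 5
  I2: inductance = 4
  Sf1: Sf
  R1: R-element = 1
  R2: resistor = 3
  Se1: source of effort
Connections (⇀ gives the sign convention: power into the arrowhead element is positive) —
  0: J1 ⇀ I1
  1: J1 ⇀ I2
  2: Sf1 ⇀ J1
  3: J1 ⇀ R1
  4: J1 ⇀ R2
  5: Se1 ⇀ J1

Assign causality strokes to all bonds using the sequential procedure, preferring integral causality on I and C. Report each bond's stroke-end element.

#0 stroke at I1
#1 stroke at I2
#2 stroke at Sf1
#3 stroke at R1
#4 stroke at R2
#5 stroke at J1

bond 2 stroke at Sf1  (source Sf1 imposes f)
bond 5 stroke at J1  (Se1: effort source, stroke at far end)
bond 0 stroke at I1  (0-jn J1 has e-setter on 5)
bond 1 stroke at I2  (0-jn J1 has e-setter on 5)
bond 3 stroke at R1  (J1 effort already set via bond 5)
bond 4 stroke at R2  (J1 effort already set via bond 5)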